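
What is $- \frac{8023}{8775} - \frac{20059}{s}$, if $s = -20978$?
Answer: $\frac{7711231}{184081950} \approx 0.04189$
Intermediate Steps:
$- \frac{8023}{8775} - \frac{20059}{s} = - \frac{8023}{8775} - \frac{20059}{-20978} = \left(-8023\right) \frac{1}{8775} - - \frac{20059}{20978} = - \frac{8023}{8775} + \frac{20059}{20978} = \frac{7711231}{184081950}$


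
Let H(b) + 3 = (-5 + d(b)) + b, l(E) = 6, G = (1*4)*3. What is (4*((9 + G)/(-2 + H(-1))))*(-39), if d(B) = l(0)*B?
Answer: 3276/17 ≈ 192.71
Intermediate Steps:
G = 12 (G = 4*3 = 12)
d(B) = 6*B
H(b) = -8 + 7*b (H(b) = -3 + ((-5 + 6*b) + b) = -3 + (-5 + 7*b) = -8 + 7*b)
(4*((9 + G)/(-2 + H(-1))))*(-39) = (4*((9 + 12)/(-2 + (-8 + 7*(-1)))))*(-39) = (4*(21/(-2 + (-8 - 7))))*(-39) = (4*(21/(-2 - 15)))*(-39) = (4*(21/(-17)))*(-39) = (4*(21*(-1/17)))*(-39) = (4*(-21/17))*(-39) = -84/17*(-39) = 3276/17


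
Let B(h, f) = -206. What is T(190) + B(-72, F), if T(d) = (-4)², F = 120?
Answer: -190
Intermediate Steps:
T(d) = 16
T(190) + B(-72, F) = 16 - 206 = -190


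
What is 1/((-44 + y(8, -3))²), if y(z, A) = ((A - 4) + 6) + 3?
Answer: 1/1764 ≈ 0.00056689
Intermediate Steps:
y(z, A) = 5 + A (y(z, A) = ((-4 + A) + 6) + 3 = (2 + A) + 3 = 5 + A)
1/((-44 + y(8, -3))²) = 1/((-44 + (5 - 3))²) = 1/((-44 + 2)²) = 1/((-42)²) = 1/1764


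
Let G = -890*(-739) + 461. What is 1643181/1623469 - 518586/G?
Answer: 239585787117/1068520215199 ≈ 0.22422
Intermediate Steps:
G = 658171 (G = 657710 + 461 = 658171)
1643181/1623469 - 518586/G = 1643181/1623469 - 518586/658171 = 239585787117/1068520215199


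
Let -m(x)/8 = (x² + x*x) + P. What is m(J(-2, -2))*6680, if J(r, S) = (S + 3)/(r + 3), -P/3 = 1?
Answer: 53440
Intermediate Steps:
P = -3 (P = -3*1 = -3)
J(r, S) = (3 + S)/(3 + r)
m(x) = 24 - 16*x² (m(x) = -8*((x² + x*x) - 3) = -8*((x² + x²) - 3) = -8*(2*x² - 3) = -8*(-3 + 2*x²) = 24 - 16*x²)
m(J(-2, -2))*6680 = (24 - 16*((3 - 2)/(3 - 2))²)*6680 = (24 - 16*1²)*6680 = (24 - 16*1)*6680 = (24 - 16)*6680 = 8*6680 = 53440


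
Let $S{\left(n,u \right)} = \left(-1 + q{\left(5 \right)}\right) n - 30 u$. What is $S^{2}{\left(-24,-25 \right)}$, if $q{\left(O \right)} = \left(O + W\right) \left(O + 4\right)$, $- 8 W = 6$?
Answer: $20736$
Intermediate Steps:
$W = - \frac{3}{4}$ ($W = \left(- \frac{1}{8}\right) 6 = - \frac{3}{4} \approx -0.75$)
$q{\left(O \right)} = \left(4 + O\right) \left(- \frac{3}{4} + O\right)$ ($q{\left(O \right)} = \left(O - \frac{3}{4}\right) \left(O + 4\right) = \left(- \frac{3}{4} + O\right) \left(4 + O\right) = \left(4 + O\right) \left(- \frac{3}{4} + O\right)$)
$S{\left(n,u \right)} = - 30 u + \frac{149 n}{4}$ ($S{\left(n,u \right)} = \left(-1 + \left(-3 + 5^{2} + \frac{13}{4} \cdot 5\right)\right) n - 30 u = \left(-1 + \left(-3 + 25 + \frac{65}{4}\right)\right) n - 30 u = \left(-1 + \frac{153}{4}\right) n - 30 u = \frac{149 n}{4} - 30 u = - 30 u + \frac{149 n}{4}$)
$S^{2}{\left(-24,-25 \right)} = \left(\left(-30\right) \left(-25\right) + \frac{149}{4} \left(-24\right)\right)^{2} = \left(750 - 894\right)^{2} = \left(-144\right)^{2} = 20736$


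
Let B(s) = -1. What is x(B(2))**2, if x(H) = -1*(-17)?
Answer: 289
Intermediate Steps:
x(H) = 17
x(B(2))**2 = 17**2 = 289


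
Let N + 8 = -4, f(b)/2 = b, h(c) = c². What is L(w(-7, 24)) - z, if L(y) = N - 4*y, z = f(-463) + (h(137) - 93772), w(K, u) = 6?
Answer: 75893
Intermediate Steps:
f(b) = 2*b
N = -12 (N = -8 - 4 = -12)
z = -75929 (z = 2*(-463) + (137² - 93772) = -926 + (18769 - 93772) = -926 - 75003 = -75929)
L(y) = -12 - 4*y
L(w(-7, 24)) - z = (-12 - 4*6) - 1*(-75929) = (-12 - 24) + 75929 = -36 + 75929 = 75893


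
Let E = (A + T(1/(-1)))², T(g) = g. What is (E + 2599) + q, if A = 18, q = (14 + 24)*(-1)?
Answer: 2850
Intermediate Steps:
q = -38 (q = 38*(-1) = -38)
E = 289 (E = (18 + 1/(-1))² = (18 - 1)² = 17² = 289)
(E + 2599) + q = (289 + 2599) - 38 = 2888 - 38 = 2850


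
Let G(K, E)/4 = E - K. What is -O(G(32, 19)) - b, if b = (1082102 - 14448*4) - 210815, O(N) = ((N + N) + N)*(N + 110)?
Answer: -804447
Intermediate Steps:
G(K, E) = -4*K + 4*E (G(K, E) = 4*(E - K) = -4*K + 4*E)
O(N) = 3*N*(110 + N) (O(N) = (2*N + N)*(110 + N) = (3*N)*(110 + N) = 3*N*(110 + N))
b = 813495 (b = (1082102 - 86*672) - 210815 = (1082102 - 57792) - 210815 = 1024310 - 210815 = 813495)
-O(G(32, 19)) - b = -3*(-4*32 + 4*19)*(110 + (-4*32 + 4*19)) - 1*813495 = -3*(-128 + 76)*(110 + (-128 + 76)) - 813495 = -3*(-52)*(110 - 52) - 813495 = -3*(-52)*58 - 813495 = -1*(-9048) - 813495 = 9048 - 813495 = -804447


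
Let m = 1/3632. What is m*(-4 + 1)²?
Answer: 9/3632 ≈ 0.0024780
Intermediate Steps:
m = 1/3632 ≈ 0.00027533
m*(-4 + 1)² = (-4 + 1)²/3632 = (1/3632)*(-3)² = (1/3632)*9 = 9/3632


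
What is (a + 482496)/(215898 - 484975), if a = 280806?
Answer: -763302/269077 ≈ -2.8367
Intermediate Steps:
(a + 482496)/(215898 - 484975) = (280806 + 482496)/(215898 - 484975) = 763302/(-269077) = 763302*(-1/269077) = -763302/269077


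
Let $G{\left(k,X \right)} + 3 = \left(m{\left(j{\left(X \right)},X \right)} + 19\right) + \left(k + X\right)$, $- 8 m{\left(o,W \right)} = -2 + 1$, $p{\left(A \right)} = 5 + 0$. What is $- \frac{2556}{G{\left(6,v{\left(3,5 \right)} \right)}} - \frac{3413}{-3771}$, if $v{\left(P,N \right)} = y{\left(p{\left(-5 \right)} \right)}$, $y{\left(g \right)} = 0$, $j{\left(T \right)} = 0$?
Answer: $- \frac{25501769}{222489} \approx -114.62$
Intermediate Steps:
$p{\left(A \right)} = 5$
$v{\left(P,N \right)} = 0$
$m{\left(o,W \right)} = \frac{1}{8}$ ($m{\left(o,W \right)} = - \frac{-2 + 1}{8} = \left(- \frac{1}{8}\right) \left(-1\right) = \frac{1}{8}$)
$G{\left(k,X \right)} = \frac{129}{8} + X + k$ ($G{\left(k,X \right)} = -3 + \left(\left(\frac{1}{8} + 19\right) + \left(k + X\right)\right) = -3 + \left(\frac{153}{8} + \left(X + k\right)\right) = -3 + \left(\frac{153}{8} + X + k\right) = \frac{129}{8} + X + k$)
$- \frac{2556}{G{\left(6,v{\left(3,5 \right)} \right)}} - \frac{3413}{-3771} = - \frac{2556}{\frac{129}{8} + 0 + 6} - \frac{3413}{-3771} = - \frac{2556}{\frac{177}{8}} - - \frac{3413}{3771} = \left(-2556\right) \frac{8}{177} + \frac{3413}{3771} = - \frac{6816}{59} + \frac{3413}{3771} = - \frac{25501769}{222489}$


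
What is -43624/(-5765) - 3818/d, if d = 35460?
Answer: 152489627/20442690 ≈ 7.4594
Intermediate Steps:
-43624/(-5765) - 3818/d = -43624/(-5765) - 3818/35460 = -43624*(-1/5765) - 3818*1/35460 = 43624/5765 - 1909/17730 = 152489627/20442690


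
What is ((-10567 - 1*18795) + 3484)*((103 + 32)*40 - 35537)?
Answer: 779885286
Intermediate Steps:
((-10567 - 1*18795) + 3484)*((103 + 32)*40 - 35537) = ((-10567 - 18795) + 3484)*(135*40 - 35537) = (-29362 + 3484)*(5400 - 35537) = -25878*(-30137) = 779885286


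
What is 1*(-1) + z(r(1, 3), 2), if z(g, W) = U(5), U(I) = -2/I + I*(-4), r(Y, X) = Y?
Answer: -107/5 ≈ -21.400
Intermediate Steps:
U(I) = -4*I - 2/I (U(I) = -2/I - 4*I = -4*I - 2/I)
z(g, W) = -102/5 (z(g, W) = -4*5 - 2/5 = -20 - 2*⅕ = -20 - ⅖ = -102/5)
1*(-1) + z(r(1, 3), 2) = 1*(-1) - 102/5 = -1 - 102/5 = -107/5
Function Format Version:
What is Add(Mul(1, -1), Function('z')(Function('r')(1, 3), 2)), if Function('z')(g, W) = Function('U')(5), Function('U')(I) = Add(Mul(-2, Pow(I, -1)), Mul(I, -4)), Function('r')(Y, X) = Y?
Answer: Rational(-107, 5) ≈ -21.400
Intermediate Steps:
Function('U')(I) = Add(Mul(-4, I), Mul(-2, Pow(I, -1))) (Function('U')(I) = Add(Mul(-2, Pow(I, -1)), Mul(-4, I)) = Add(Mul(-4, I), Mul(-2, Pow(I, -1))))
Function('z')(g, W) = Rational(-102, 5) (Function('z')(g, W) = Add(Mul(-4, 5), Mul(-2, Pow(5, -1))) = Add(-20, Mul(-2, Rational(1, 5))) = Add(-20, Rational(-2, 5)) = Rational(-102, 5))
Add(Mul(1, -1), Function('z')(Function('r')(1, 3), 2)) = Add(Mul(1, -1), Rational(-102, 5)) = Add(-1, Rational(-102, 5)) = Rational(-107, 5)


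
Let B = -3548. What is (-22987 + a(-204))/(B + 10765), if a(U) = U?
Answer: -3313/1031 ≈ -3.2134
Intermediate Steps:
(-22987 + a(-204))/(B + 10765) = (-22987 - 204)/(-3548 + 10765) = -23191/7217 = -23191*1/7217 = -3313/1031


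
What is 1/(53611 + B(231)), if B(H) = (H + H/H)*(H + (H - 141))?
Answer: 1/128083 ≈ 7.8074e-6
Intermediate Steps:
B(H) = (1 + H)*(-141 + 2*H) (B(H) = (H + 1)*(H + (-141 + H)) = (1 + H)*(-141 + 2*H))
1/(53611 + B(231)) = 1/(53611 + (-141 - 139*231 + 2*231²)) = 1/(53611 + (-141 - 32109 + 2*53361)) = 1/(53611 + (-141 - 32109 + 106722)) = 1/(53611 + 74472) = 1/128083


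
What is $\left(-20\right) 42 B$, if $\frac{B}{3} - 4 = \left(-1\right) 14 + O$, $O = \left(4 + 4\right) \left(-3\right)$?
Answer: $85680$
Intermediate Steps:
$O = -24$ ($O = 8 \left(-3\right) = -24$)
$B = -102$ ($B = 12 + 3 \left(\left(-1\right) 14 - 24\right) = 12 + 3 \left(-14 - 24\right) = 12 + 3 \left(-38\right) = 12 - 114 = -102$)
$\left(-20\right) 42 B = \left(-20\right) 42 \left(-102\right) = \left(-840\right) \left(-102\right) = 85680$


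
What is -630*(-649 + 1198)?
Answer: -345870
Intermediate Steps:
-630*(-649 + 1198) = -630*549 = -345870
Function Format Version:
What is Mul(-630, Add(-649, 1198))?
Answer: -345870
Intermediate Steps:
Mul(-630, Add(-649, 1198)) = Mul(-630, 549) = -345870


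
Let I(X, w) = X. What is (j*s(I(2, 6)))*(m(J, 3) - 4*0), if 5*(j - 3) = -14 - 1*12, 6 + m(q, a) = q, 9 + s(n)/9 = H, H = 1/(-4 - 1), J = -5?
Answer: -50094/25 ≈ -2003.8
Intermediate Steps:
H = -1/5 (H = 1/(-5) = -1/5 ≈ -0.20000)
s(n) = -414/5 (s(n) = -81 + 9*(-1/5) = -81 - 9/5 = -414/5)
m(q, a) = -6 + q
j = -11/5 (j = 3 + (-14 - 1*12)/5 = 3 + (-14 - 12)/5 = 3 + (1/5)*(-26) = 3 - 26/5 = -11/5 ≈ -2.2000)
(j*s(I(2, 6)))*(m(J, 3) - 4*0) = (-11/5*(-414/5))*((-6 - 5) - 4*0) = 4554*(-11 + 0)/25 = (4554/25)*(-11) = -50094/25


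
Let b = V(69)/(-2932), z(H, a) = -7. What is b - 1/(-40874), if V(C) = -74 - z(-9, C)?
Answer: 1370745/59921284 ≈ 0.022876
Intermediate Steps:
V(C) = -67 (V(C) = -74 - 1*(-7) = -74 + 7 = -67)
b = 67/2932 (b = -67/(-2932) = -67*(-1/2932) = 67/2932 ≈ 0.022851)
b - 1/(-40874) = 67/2932 - 1/(-40874) = 67/2932 - 1*(-1/40874) = 67/2932 + 1/40874 = 1370745/59921284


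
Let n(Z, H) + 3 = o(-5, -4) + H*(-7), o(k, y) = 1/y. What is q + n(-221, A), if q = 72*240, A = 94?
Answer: 66475/4 ≈ 16619.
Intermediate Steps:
n(Z, H) = -13/4 - 7*H (n(Z, H) = -3 + (1/(-4) + H*(-7)) = -3 + (-¼ - 7*H) = -13/4 - 7*H)
q = 17280
q + n(-221, A) = 17280 + (-13/4 - 7*94) = 17280 + (-13/4 - 658) = 17280 - 2645/4 = 66475/4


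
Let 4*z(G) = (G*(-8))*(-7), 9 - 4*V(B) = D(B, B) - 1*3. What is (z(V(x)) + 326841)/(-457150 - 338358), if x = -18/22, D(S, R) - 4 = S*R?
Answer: -79101731/192512936 ≈ -0.41089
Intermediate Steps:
D(S, R) = 4 + R*S (D(S, R) = 4 + S*R = 4 + R*S)
x = -9/11 (x = -18*1/22 = -9/11 ≈ -0.81818)
V(B) = 2 - B²/4 (V(B) = 9/4 - ((4 + B*B) - 1*3)/4 = 9/4 - ((4 + B²) - 3)/4 = 9/4 - (1 + B²)/4 = 9/4 + (-¼ - B²/4) = 2 - B²/4)
z(G) = 14*G (z(G) = ((G*(-8))*(-7))/4 = (-8*G*(-7))/4 = (56*G)/4 = 14*G)
(z(V(x)) + 326841)/(-457150 - 338358) = (14*(2 - (-9/11)²/4) + 326841)/(-457150 - 338358) = (14*(2 - ¼*81/121) + 326841)/(-795508) = (14*(2 - 81/484) + 326841)*(-1/795508) = (14*(887/484) + 326841)*(-1/795508) = (6209/242 + 326841)*(-1/795508) = (79101731/242)*(-1/795508) = -79101731/192512936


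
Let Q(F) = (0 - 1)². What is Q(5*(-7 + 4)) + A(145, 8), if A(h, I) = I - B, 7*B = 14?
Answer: 7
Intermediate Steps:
B = 2 (B = (⅐)*14 = 2)
A(h, I) = -2 + I (A(h, I) = I - 1*2 = I - 2 = -2 + I)
Q(F) = 1 (Q(F) = (-1)² = 1)
Q(5*(-7 + 4)) + A(145, 8) = 1 + (-2 + 8) = 1 + 6 = 7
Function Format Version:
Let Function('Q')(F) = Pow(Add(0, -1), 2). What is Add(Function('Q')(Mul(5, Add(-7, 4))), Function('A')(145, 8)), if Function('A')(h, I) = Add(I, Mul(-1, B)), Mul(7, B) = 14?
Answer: 7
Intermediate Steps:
B = 2 (B = Mul(Rational(1, 7), 14) = 2)
Function('A')(h, I) = Add(-2, I) (Function('A')(h, I) = Add(I, Mul(-1, 2)) = Add(I, -2) = Add(-2, I))
Function('Q')(F) = 1 (Function('Q')(F) = Pow(-1, 2) = 1)
Add(Function('Q')(Mul(5, Add(-7, 4))), Function('A')(145, 8)) = Add(1, Add(-2, 8)) = Add(1, 6) = 7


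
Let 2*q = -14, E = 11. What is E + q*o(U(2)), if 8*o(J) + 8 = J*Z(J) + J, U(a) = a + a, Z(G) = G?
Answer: ½ ≈ 0.50000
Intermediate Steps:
q = -7 (q = (½)*(-14) = -7)
U(a) = 2*a
o(J) = -1 + J/8 + J²/8 (o(J) = -1 + (J*J + J)/8 = -1 + (J² + J)/8 = -1 + (J + J²)/8 = -1 + (J/8 + J²/8) = -1 + J/8 + J²/8)
E + q*o(U(2)) = 11 - 7*(-1 + (2*2)/8 + (2*2)²/8) = 11 - 7*(-1 + (⅛)*4 + (⅛)*4²) = 11 - 7*(-1 + ½ + (⅛)*16) = 11 - 7*(-1 + ½ + 2) = 11 - 7*3/2 = 11 - 21/2 = ½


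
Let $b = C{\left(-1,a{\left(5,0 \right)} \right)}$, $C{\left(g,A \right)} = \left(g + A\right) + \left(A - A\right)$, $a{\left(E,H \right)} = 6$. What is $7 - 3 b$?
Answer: $-8$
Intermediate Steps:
$C{\left(g,A \right)} = A + g$ ($C{\left(g,A \right)} = \left(A + g\right) + 0 = A + g$)
$b = 5$ ($b = 6 - 1 = 5$)
$7 - 3 b = 7 - 15 = -8$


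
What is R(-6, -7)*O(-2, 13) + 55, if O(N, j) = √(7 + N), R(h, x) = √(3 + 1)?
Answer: 55 + 2*√5 ≈ 59.472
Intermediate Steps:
R(h, x) = 2 (R(h, x) = √4 = 2)
R(-6, -7)*O(-2, 13) + 55 = 2*√(7 - 2) + 55 = 2*√5 + 55 = 55 + 2*√5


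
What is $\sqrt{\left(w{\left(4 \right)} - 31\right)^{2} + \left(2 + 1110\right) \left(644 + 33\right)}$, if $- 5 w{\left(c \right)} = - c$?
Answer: $\frac{\sqrt{18843401}}{5} \approx 868.18$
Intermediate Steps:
$w{\left(c \right)} = \frac{c}{5}$ ($w{\left(c \right)} = - \frac{\left(-1\right) c}{5} = \frac{c}{5}$)
$\sqrt{\left(w{\left(4 \right)} - 31\right)^{2} + \left(2 + 1110\right) \left(644 + 33\right)} = \sqrt{\left(\frac{1}{5} \cdot 4 - 31\right)^{2} + \left(2 + 1110\right) \left(644 + 33\right)} = \sqrt{\left(\frac{4}{5} - 31\right)^{2} + 1112 \cdot 677} = \sqrt{\left(- \frac{151}{5}\right)^{2} + 752824} = \sqrt{\frac{22801}{25} + 752824} = \sqrt{\frac{18843401}{25}} = \frac{\sqrt{18843401}}{5}$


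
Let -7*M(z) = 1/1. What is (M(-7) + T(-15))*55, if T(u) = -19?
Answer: -7370/7 ≈ -1052.9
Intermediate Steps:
M(z) = -⅐ (M(z) = -⅐/1 = -⅐*1 = -⅐)
(M(-7) + T(-15))*55 = (-⅐ - 19)*55 = -134/7*55 = -7370/7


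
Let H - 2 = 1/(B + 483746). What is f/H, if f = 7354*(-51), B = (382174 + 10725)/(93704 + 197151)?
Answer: -17590074572168122/93800320771 ≈ -1.8753e+5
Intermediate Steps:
B = 392899/290855 ≈ 1.3508
f = -375054
H = 281400962313/140700335729 (H = 2 + 1/(392899/290855 + 483746) = 2 + 1/(140700335729/290855) = 2 + 290855/140700335729 = 281400962313/140700335729 ≈ 2.0000)
f/H = -375054/281400962313/140700335729 = -375054*140700335729/281400962313 = -17590074572168122/93800320771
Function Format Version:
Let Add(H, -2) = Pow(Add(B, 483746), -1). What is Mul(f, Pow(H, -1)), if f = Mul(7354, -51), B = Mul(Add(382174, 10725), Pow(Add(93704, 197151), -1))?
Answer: Rational(-17590074572168122, 93800320771) ≈ -1.8753e+5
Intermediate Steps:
B = Rational(392899, 290855) (B = Mul(392899, Pow(290855, -1)) = Mul(392899, Rational(1, 290855)) = Rational(392899, 290855) ≈ 1.3508)
f = -375054
H = Rational(281400962313, 140700335729) (H = Add(2, Pow(Add(Rational(392899, 290855), 483746), -1)) = Add(2, Pow(Rational(140700335729, 290855), -1)) = Add(2, Rational(290855, 140700335729)) = Rational(281400962313, 140700335729) ≈ 2.0000)
Mul(f, Pow(H, -1)) = Mul(-375054, Pow(Rational(281400962313, 140700335729), -1)) = Mul(-375054, Rational(140700335729, 281400962313)) = Rational(-17590074572168122, 93800320771)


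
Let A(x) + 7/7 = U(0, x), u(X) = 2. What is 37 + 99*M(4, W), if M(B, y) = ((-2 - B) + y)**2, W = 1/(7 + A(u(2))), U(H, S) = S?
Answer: 221059/64 ≈ 3454.0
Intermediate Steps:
A(x) = -1 + x
W = 1/8 (W = 1/(7 + (-1 + 2)) = 1/(7 + 1) = 1/8 ≈ 0.12500)
M(B, y) = (-2 + y - B)**2
37 + 99*M(4, W) = 37 + 99*(2 + 4 - 1*1/8)**2 = 37 + 99*(2 + 4 - 1/8)**2 = 37 + 99*(47/8)**2 = 37 + 99*(2209/64) = 37 + 218691/64 = 221059/64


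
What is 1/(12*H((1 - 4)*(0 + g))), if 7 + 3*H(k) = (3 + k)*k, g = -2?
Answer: 1/188 ≈ 0.0053191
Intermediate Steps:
H(k) = -7/3 + k*(3 + k)/3 (H(k) = -7/3 + ((3 + k)*k)/3 = -7/3 + (k*(3 + k))/3 = -7/3 + k*(3 + k)/3)
1/(12*H((1 - 4)*(0 + g))) = 1/(12*(-7/3 + (1 - 4)*(0 - 2) + ((1 - 4)*(0 - 2))²/3)) = 1/(12*(-7/3 - 3*(-2) + (-3*(-2))²/3)) = 1/(12*(-7/3 + 6 + (⅓)*6²)) = 1/(12*(-7/3 + 6 + (⅓)*36)) = 1/(12*(-7/3 + 6 + 12)) = 1/(12*(47/3)) = 1/188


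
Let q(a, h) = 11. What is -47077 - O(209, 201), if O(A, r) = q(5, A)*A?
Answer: -49376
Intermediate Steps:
O(A, r) = 11*A
-47077 - O(209, 201) = -47077 - 11*209 = -47077 - 1*2299 = -47077 - 2299 = -49376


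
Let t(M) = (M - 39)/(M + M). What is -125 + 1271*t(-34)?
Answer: 84283/68 ≈ 1239.5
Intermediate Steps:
t(M) = (-39 + M)/(2*M) (t(M) = (-39 + M)/((2*M)) = (-39 + M)*(1/(2*M)) = (-39 + M)/(2*M))
-125 + 1271*t(-34) = -125 + 1271*((1/2)*(-39 - 34)/(-34)) = -125 + 1271*((1/2)*(-1/34)*(-73)) = -125 + 1271*(73/68) = -125 + 92783/68 = 84283/68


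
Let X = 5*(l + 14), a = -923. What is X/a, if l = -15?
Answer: 5/923 ≈ 0.0054171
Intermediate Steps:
X = -5 (X = 5*(-15 + 14) = 5*(-1) = -5)
X/a = -5/(-923) = -5*(-1/923) = 5/923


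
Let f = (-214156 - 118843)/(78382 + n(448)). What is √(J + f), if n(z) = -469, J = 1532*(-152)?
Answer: I*√157067983698967/25971 ≈ 482.56*I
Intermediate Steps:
J = -232864
f = -332999/77913 (f = (-214156 - 118843)/(78382 - 469) = -332999/77913 ≈ -4.2740)
√(J + f) = √(-232864 - 332999/77913) = √(-18143465831/77913) = I*√157067983698967/25971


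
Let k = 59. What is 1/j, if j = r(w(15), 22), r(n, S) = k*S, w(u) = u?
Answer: 1/1298 ≈ 0.00077042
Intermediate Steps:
r(n, S) = 59*S
j = 1298 (j = 59*22 = 1298)
1/j = 1/1298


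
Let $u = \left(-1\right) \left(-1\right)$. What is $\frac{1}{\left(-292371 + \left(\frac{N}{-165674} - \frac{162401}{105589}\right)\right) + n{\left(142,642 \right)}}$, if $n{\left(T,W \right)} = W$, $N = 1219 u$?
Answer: $- \frac{17493351986}{5103345115860059} \approx -3.4278 \cdot 10^{-6}$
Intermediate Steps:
$u = 1$
$N = 1219$ ($N = 1219 \cdot 1 = 1219$)
$\frac{1}{\left(-292371 + \left(\frac{N}{-165674} - \frac{162401}{105589}\right)\right) + n{\left(142,642 \right)}} = \frac{1}{\left(-292371 + \left(\frac{1219}{-165674} - \frac{162401}{105589}\right)\right) + 642} = \frac{1}{\left(-292371 + \left(1219 \left(- \frac{1}{165674}\right) - \frac{162401}{105589}\right)\right) + 642} = \frac{1}{\left(-292371 - \frac{27034336265}{17493351986}\right) + 642} = \frac{1}{- \frac{5114575847835071}{17493351986} + 642} = \frac{1}{- \frac{5103345115860059}{17493351986}} = - \frac{17493351986}{5103345115860059}$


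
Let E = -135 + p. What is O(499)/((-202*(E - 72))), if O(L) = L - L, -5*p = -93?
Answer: 0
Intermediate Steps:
p = 93/5 (p = -⅕*(-93) = 93/5 ≈ 18.600)
E = -582/5 (E = -135 + 93/5 = -582/5 ≈ -116.40)
O(L) = 0
O(499)/((-202*(E - 72))) = 0/((-202*(-582/5 - 72))) = 0/((-202*(-942/5))) = 0/(190284/5) = 0*(5/190284) = 0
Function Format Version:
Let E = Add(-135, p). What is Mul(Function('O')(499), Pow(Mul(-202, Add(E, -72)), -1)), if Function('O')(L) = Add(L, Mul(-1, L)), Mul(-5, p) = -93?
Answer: 0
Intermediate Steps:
p = Rational(93, 5) (p = Mul(Rational(-1, 5), -93) = Rational(93, 5) ≈ 18.600)
E = Rational(-582, 5) (E = Add(-135, Rational(93, 5)) = Rational(-582, 5) ≈ -116.40)
Function('O')(L) = 0
Mul(Function('O')(499), Pow(Mul(-202, Add(E, -72)), -1)) = Mul(0, Pow(Mul(-202, Add(Rational(-582, 5), -72)), -1)) = Mul(0, Pow(Mul(-202, Rational(-942, 5)), -1)) = Mul(0, Pow(Rational(190284, 5), -1)) = Mul(0, Rational(5, 190284)) = 0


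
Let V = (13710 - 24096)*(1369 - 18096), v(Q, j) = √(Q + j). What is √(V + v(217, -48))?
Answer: √173726635 ≈ 13181.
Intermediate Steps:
V = 173726622 (V = -10386*(-16727) = 173726622)
√(V + v(217, -48)) = √(173726622 + √(217 - 48)) = √(173726622 + √169) = √(173726622 + 13) = √173726635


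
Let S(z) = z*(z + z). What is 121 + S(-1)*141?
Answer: 403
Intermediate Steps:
S(z) = 2*z² (S(z) = z*(2*z) = 2*z²)
121 + S(-1)*141 = 121 + (2*(-1)²)*141 = 121 + (2*1)*141 = 121 + 2*141 = 121 + 282 = 403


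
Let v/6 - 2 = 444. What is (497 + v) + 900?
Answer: 4073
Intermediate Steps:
v = 2676 (v = 12 + 6*444 = 12 + 2664 = 2676)
(497 + v) + 900 = (497 + 2676) + 900 = 3173 + 900 = 4073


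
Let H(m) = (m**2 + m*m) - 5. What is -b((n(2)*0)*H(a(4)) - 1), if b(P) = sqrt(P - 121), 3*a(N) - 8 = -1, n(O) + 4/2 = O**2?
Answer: -I*sqrt(122) ≈ -11.045*I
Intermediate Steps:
n(O) = -2 + O**2
a(N) = 7/3 (a(N) = 8/3 + (1/3)*(-1) = 8/3 - 1/3 = 7/3)
H(m) = -5 + 2*m**2 (H(m) = (m**2 + m**2) - 5 = 2*m**2 - 5 = -5 + 2*m**2)
b(P) = sqrt(-121 + P)
-b((n(2)*0)*H(a(4)) - 1) = -sqrt(-121 + (((-2 + 2**2)*0)*(-5 + 2*(7/3)**2) - 1)) = -sqrt(-121 + (((-2 + 4)*0)*(-5 + 2*(49/9)) - 1)) = -sqrt(-121 + ((2*0)*(-5 + 98/9) - 1)) = -sqrt(-121 + (0*(53/9) - 1)) = -sqrt(-121 + (0 - 1)) = -sqrt(-121 - 1) = -sqrt(-122) = -I*sqrt(122)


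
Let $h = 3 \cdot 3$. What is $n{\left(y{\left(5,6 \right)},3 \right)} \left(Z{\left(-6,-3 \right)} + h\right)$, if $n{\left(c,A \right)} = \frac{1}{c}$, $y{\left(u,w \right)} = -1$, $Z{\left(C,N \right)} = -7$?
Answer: $-2$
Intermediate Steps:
$h = 9$
$n{\left(y{\left(5,6 \right)},3 \right)} \left(Z{\left(-6,-3 \right)} + h\right) = \frac{-7 + 9}{-1} = \left(-1\right) 2 = -2$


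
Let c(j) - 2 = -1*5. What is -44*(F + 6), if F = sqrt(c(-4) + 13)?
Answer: -264 - 44*sqrt(10) ≈ -403.14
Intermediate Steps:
c(j) = -3 (c(j) = 2 - 1*5 = 2 - 5 = -3)
F = sqrt(10) (F = sqrt(-3 + 13) = sqrt(10) ≈ 3.1623)
-44*(F + 6) = -44*(sqrt(10) + 6) = -44*(6 + sqrt(10)) = -264 - 44*sqrt(10)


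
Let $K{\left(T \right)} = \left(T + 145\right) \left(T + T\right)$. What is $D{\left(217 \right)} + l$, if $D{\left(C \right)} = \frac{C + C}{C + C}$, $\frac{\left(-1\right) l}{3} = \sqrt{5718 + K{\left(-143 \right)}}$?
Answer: $1 - 3 \sqrt{5146} \approx -214.21$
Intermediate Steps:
$K{\left(T \right)} = 2 T \left(145 + T\right)$ ($K{\left(T \right)} = \left(145 + T\right) 2 T = 2 T \left(145 + T\right)$)
$l = - 3 \sqrt{5146}$ ($l = - 3 \sqrt{5718 + 2 \left(-143\right) \left(145 - 143\right)} = - 3 \sqrt{5718 + 2 \left(-143\right) 2} = - 3 \sqrt{5718 - 572} = - 3 \sqrt{5146} \approx -215.21$)
$D{\left(C \right)} = 1$ ($D{\left(C \right)} = \frac{2 C}{2 C} = 2 C \frac{1}{2 C} = 1$)
$D{\left(217 \right)} + l = 1 - 3 \sqrt{5146}$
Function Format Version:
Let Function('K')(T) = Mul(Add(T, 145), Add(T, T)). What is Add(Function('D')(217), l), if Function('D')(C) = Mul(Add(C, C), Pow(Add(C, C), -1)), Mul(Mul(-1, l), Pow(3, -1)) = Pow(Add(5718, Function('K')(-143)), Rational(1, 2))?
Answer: Add(1, Mul(-3, Pow(5146, Rational(1, 2)))) ≈ -214.21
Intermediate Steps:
Function('K')(T) = Mul(2, T, Add(145, T)) (Function('K')(T) = Mul(Add(145, T), Mul(2, T)) = Mul(2, T, Add(145, T)))
l = Mul(-3, Pow(5146, Rational(1, 2))) (l = Mul(-3, Pow(Add(5718, Mul(2, -143, Add(145, -143))), Rational(1, 2))) = Mul(-3, Pow(Add(5718, Mul(2, -143, 2)), Rational(1, 2))) = Mul(-3, Pow(Add(5718, -572), Rational(1, 2))) = Mul(-3, Pow(5146, Rational(1, 2))) ≈ -215.21)
Function('D')(C) = 1 (Function('D')(C) = Mul(Mul(2, C), Pow(Mul(2, C), -1)) = Mul(Mul(2, C), Mul(Rational(1, 2), Pow(C, -1))) = 1)
Add(Function('D')(217), l) = Add(1, Mul(-3, Pow(5146, Rational(1, 2))))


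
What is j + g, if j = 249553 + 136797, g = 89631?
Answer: 475981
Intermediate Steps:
j = 386350
j + g = 386350 + 89631 = 475981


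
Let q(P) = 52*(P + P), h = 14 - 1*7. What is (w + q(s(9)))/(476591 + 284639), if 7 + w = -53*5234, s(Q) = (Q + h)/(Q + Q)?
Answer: -2495849/6851070 ≈ -0.36430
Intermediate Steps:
h = 7 (h = 14 - 7 = 7)
s(Q) = (7 + Q)/(2*Q) (s(Q) = (Q + 7)/(Q + Q) = (7 + Q)/((2*Q)) = (7 + Q)*(1/(2*Q)) = (7 + Q)/(2*Q))
q(P) = 104*P (q(P) = 52*(2*P) = 104*P)
w = -277409 (w = -7 - 53*5234 = -7 - 277402 = -277409)
(w + q(s(9)))/(476591 + 284639) = (-277409 + 104*((1/2)*(7 + 9)/9))/(476591 + 284639) = (-277409 + 104*((1/2)*(1/9)*16))/761230 = (-277409 + 104*(8/9))*(1/761230) = (-277409 + 832/9)*(1/761230) = -2495849/9*1/761230 = -2495849/6851070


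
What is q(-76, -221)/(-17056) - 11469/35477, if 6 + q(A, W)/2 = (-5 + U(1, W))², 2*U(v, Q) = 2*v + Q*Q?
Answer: -6507772324241/93091648 ≈ -69907.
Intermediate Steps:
U(v, Q) = v + Q²/2 (U(v, Q) = (2*v + Q*Q)/2 = (2*v + Q²)/2 = (Q² + 2*v)/2 = v + Q²/2)
q(A, W) = -12 + 2*(-4 + W²/2)² (q(A, W) = -12 + 2*(-5 + (1 + W²/2))² = -12 + 2*(-4 + W²/2)²)
q(-76, -221)/(-17056) - 11469/35477 = (-12 + (-8 + (-221)²)²/2)/(-17056) - 11469/35477 = (-12 + (-8 + 48841)²/2)*(-1/17056) - 11469*1/35477 = (-12 + (½)*48833²)*(-1/17056) - 11469/35477 = (-12 + (½)*2384661889)*(-1/17056) - 11469/35477 = (-12 + 2384661889/2)*(-1/17056) - 11469/35477 = (2384661865/2)*(-1/17056) - 11469/35477 = -2384661865/34112 - 11469/35477 = -6507772324241/93091648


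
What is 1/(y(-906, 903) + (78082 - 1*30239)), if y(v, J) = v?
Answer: 1/46937 ≈ 2.1305e-5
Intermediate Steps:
1/(y(-906, 903) + (78082 - 1*30239)) = 1/(-906 + (78082 - 1*30239)) = 1/(-906 + (78082 - 30239)) = 1/(-906 + 47843) = 1/46937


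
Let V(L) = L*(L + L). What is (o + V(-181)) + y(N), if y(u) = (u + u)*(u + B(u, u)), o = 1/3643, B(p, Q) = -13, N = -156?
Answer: 430784751/3643 ≈ 1.1825e+5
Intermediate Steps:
o = 1/3643 ≈ 0.00027450
V(L) = 2*L² (V(L) = L*(2*L) = 2*L²)
y(u) = 2*u*(-13 + u) (y(u) = (u + u)*(u - 13) = (2*u)*(-13 + u) = 2*u*(-13 + u))
(o + V(-181)) + y(N) = (1/3643 + 2*(-181)²) + 2*(-156)*(-13 - 156) = (1/3643 + 2*32761) + 2*(-156)*(-169) = (1/3643 + 65522) + 52728 = 238696647/3643 + 52728 = 430784751/3643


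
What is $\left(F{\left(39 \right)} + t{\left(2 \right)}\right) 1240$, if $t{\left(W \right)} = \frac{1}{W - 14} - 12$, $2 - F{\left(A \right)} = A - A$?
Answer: $- \frac{37510}{3} \approx -12503.0$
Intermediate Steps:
$F{\left(A \right)} = 2$ ($F{\left(A \right)} = 2 - \left(A - A\right) = 2 - 0 = 2 + 0 = 2$)
$t{\left(W \right)} = -12 + \frac{1}{-14 + W}$ ($t{\left(W \right)} = \frac{1}{-14 + W} - 12 = -12 + \frac{1}{-14 + W}$)
$\left(F{\left(39 \right)} + t{\left(2 \right)}\right) 1240 = \left(2 + \frac{169 - 24}{-14 + 2}\right) 1240 = \left(2 + \frac{169 - 24}{-12}\right) 1240 = \left(2 - \frac{145}{12}\right) 1240 = \left(- \frac{121}{12}\right) 1240 = - \frac{37510}{3}$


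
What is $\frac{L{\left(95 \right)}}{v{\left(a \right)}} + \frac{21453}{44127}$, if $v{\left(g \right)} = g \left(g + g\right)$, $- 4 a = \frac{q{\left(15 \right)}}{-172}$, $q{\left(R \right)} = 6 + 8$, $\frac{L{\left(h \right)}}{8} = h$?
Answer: $\frac{661429955519}{720741} \approx 9.1771 \cdot 10^{5}$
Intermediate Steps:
$L{\left(h \right)} = 8 h$
$q{\left(R \right)} = 14$
$a = \frac{7}{344}$ ($a = - \frac{14 \frac{1}{-172}}{4} = - \frac{14 \left(- \frac{1}{172}\right)}{4} = \left(- \frac{1}{4}\right) \left(- \frac{7}{86}\right) = \frac{7}{344} \approx 0.020349$)
$v{\left(g \right)} = 2 g^{2}$ ($v{\left(g \right)} = g 2 g = 2 g^{2}$)
$\frac{L{\left(95 \right)}}{v{\left(a \right)}} + \frac{21453}{44127} = \frac{8 \cdot 95}{2 \left(\frac{7}{344}\right)^{2}} + \frac{21453}{44127} = \frac{760}{2 \cdot \frac{49}{118336}} + 21453 \cdot \frac{1}{44127} = \frac{760}{\frac{49}{59168}} + \frac{7151}{14709} = 760 \cdot \frac{59168}{49} + \frac{7151}{14709} = \frac{44967680}{49} + \frac{7151}{14709} = \frac{661429955519}{720741}$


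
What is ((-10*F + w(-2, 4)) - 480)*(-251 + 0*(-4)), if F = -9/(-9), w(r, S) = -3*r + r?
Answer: 121986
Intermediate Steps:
w(r, S) = -2*r
F = 1 (F = -9*(-⅑) = 1)
((-10*F + w(-2, 4)) - 480)*(-251 + 0*(-4)) = ((-10*1 - 2*(-2)) - 480)*(-251 + 0*(-4)) = ((-10 + 4) - 480)*(-251 + 0) = (-6 - 480)*(-251) = -486*(-251) = 121986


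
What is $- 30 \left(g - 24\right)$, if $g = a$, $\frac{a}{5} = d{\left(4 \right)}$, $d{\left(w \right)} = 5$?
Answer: $-30$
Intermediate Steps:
$a = 25$ ($a = 5 \cdot 5 = 25$)
$g = 25$
$- 30 \left(g - 24\right) = - 30 \left(25 - 24\right) = \left(-30\right) 1 = -30$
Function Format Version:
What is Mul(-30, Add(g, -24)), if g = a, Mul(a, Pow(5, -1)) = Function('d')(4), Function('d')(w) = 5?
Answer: -30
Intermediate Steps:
a = 25 (a = Mul(5, 5) = 25)
g = 25
Mul(-30, Add(g, -24)) = Mul(-30, Add(25, -24)) = Mul(-30, 1) = -30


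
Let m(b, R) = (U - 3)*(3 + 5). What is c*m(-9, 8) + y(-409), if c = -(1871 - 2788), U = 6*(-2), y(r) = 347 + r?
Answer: -110102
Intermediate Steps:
U = -12
m(b, R) = -120 (m(b, R) = (-12 - 3)*(3 + 5) = -15*8 = -120)
c = 917 (c = -1*(-917) = 917)
c*m(-9, 8) + y(-409) = 917*(-120) + (347 - 409) = -110040 - 62 = -110102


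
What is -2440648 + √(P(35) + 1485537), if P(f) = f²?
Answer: -2440648 + √1486762 ≈ -2.4394e+6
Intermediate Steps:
-2440648 + √(P(35) + 1485537) = -2440648 + √(35² + 1485537) = -2440648 + √(1225 + 1485537) = -2440648 + √1486762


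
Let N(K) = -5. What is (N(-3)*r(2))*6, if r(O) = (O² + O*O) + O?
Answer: -300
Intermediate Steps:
r(O) = O + 2*O² (r(O) = (O² + O²) + O = 2*O² + O = O + 2*O²)
(N(-3)*r(2))*6 = -10*(1 + 2*2)*6 = -10*(1 + 4)*6 = -10*5*6 = -5*10*6 = -50*6 = -300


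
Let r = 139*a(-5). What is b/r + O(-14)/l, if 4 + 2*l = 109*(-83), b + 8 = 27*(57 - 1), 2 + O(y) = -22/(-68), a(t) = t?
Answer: -77125451/35645855 ≈ -2.1637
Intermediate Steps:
O(y) = -57/34 (O(y) = -2 - 22/(-68) = -2 - 22*(-1/68) = -2 + 11/34 = -57/34)
r = -695 (r = 139*(-5) = -695)
b = 1504 (b = -8 + 27*(57 - 1) = -8 + 27*56 = -8 + 1512 = 1504)
l = -9051/2 (l = -2 + (109*(-83))/2 = -2 + (½)*(-9047) = -2 - 9047/2 = -9051/2 ≈ -4525.5)
b/r + O(-14)/l = 1504/(-695) - 57/(34*(-9051/2)) = 1504*(-1/695) - 57/34*(-2/9051) = -1504/695 + 19/51289 = -77125451/35645855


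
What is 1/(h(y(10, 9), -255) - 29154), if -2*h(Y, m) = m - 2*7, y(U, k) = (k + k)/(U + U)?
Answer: -2/58039 ≈ -3.4460e-5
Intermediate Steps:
y(U, k) = k/U (y(U, k) = (2*k)/((2*U)) = (2*k)*(1/(2*U)) = k/U)
h(Y, m) = 7 - m/2 (h(Y, m) = -(m - 2*7)/2 = -(m - 14)/2 = -(-14 + m)/2 = 7 - m/2)
1/(h(y(10, 9), -255) - 29154) = 1/((7 - ½*(-255)) - 29154) = 1/((7 + 255/2) - 29154) = 1/(269/2 - 29154) = 1/(-58039/2) = -2/58039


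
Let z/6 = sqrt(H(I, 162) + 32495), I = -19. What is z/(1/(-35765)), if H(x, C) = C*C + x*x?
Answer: -2145900*sqrt(591) ≈ -5.2168e+7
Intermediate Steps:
H(x, C) = C**2 + x**2
z = 60*sqrt(591) (z = 6*sqrt((162**2 + (-19)**2) + 32495) = 6*sqrt((26244 + 361) + 32495) = 6*sqrt(26605 + 32495) = 6*sqrt(59100) = 6*(10*sqrt(591)) = 60*sqrt(591) ≈ 1458.6)
z/(1/(-35765)) = (60*sqrt(591))/(1/(-35765)) = (60*sqrt(591))/(-1/35765) = (60*sqrt(591))*(-35765) = -2145900*sqrt(591)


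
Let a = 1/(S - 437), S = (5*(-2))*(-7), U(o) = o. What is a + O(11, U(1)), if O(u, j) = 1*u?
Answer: 4036/367 ≈ 10.997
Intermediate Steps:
S = 70 (S = -10*(-7) = 70)
O(u, j) = u
a = -1/367 (a = 1/(70 - 437) = 1/(-367) = -1/367 ≈ -0.0027248)
a + O(11, U(1)) = -1/367 + 11 = 4036/367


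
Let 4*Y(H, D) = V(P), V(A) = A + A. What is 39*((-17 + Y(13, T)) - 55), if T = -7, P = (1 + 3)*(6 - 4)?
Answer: -2652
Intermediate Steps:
P = 8 (P = 4*2 = 8)
V(A) = 2*A
Y(H, D) = 4 (Y(H, D) = (2*8)/4 = (1/4)*16 = 4)
39*((-17 + Y(13, T)) - 55) = 39*((-17 + 4) - 55) = 39*(-13 - 55) = 39*(-68) = -2652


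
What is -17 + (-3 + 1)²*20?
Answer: 63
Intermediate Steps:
-17 + (-3 + 1)²*20 = -17 + (-2)²*20 = -17 + 4*20 = -17 + 80 = 63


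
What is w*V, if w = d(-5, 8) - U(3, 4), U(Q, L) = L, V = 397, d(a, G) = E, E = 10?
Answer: 2382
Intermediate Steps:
d(a, G) = 10
w = 6 (w = 10 - 1*4 = 10 - 4 = 6)
w*V = 6*397 = 2382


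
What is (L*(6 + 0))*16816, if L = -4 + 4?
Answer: 0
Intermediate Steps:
L = 0
(L*(6 + 0))*16816 = (0*(6 + 0))*16816 = (0*6)*16816 = 0*16816 = 0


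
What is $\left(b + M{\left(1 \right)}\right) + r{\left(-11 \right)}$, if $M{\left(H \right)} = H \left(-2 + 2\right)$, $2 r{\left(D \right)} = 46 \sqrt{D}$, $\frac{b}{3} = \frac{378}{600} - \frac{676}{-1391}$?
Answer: $\frac{35823}{10700} + 23 i \sqrt{11} \approx 3.3479 + 76.282 i$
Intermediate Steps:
$b = \frac{35823}{10700}$ ($b = 3 \left(\frac{378}{600} - \frac{676}{-1391}\right) = 3 \left(378 \cdot \frac{1}{600} - - \frac{52}{107}\right) = 3 \left(\frac{63}{100} + \frac{52}{107}\right) = 3 \cdot \frac{11941}{10700} = \frac{35823}{10700} \approx 3.3479$)
$r{\left(D \right)} = 23 \sqrt{D}$ ($r{\left(D \right)} = \frac{46 \sqrt{D}}{2} = 23 \sqrt{D}$)
$M{\left(H \right)} = 0$ ($M{\left(H \right)} = H 0 = 0$)
$\left(b + M{\left(1 \right)}\right) + r{\left(-11 \right)} = \left(\frac{35823}{10700} + 0\right) + 23 \sqrt{-11} = \frac{35823}{10700} + 23 i \sqrt{11}$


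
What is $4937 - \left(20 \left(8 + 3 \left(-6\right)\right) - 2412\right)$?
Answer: $7549$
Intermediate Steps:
$4937 - \left(20 \left(8 + 3 \left(-6\right)\right) - 2412\right) = 4937 - \left(20 \left(8 - 18\right) - 2412\right) = 4937 - \left(20 \left(-10\right) - 2412\right) = 4937 - \left(-200 - 2412\right) = 4937 - -2612 = 4937 + 2612 = 7549$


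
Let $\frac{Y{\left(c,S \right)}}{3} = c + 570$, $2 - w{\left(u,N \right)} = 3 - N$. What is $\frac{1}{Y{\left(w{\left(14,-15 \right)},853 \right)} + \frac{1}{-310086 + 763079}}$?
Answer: $\frac{452993}{752874367} \approx 0.00060168$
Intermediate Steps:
$w{\left(u,N \right)} = -1 + N$ ($w{\left(u,N \right)} = 2 - \left(3 - N\right) = 2 + \left(-3 + N\right) = -1 + N$)
$Y{\left(c,S \right)} = 1710 + 3 c$ ($Y{\left(c,S \right)} = 3 \left(c + 570\right) = 3 \left(570 + c\right) = 1710 + 3 c$)
$\frac{1}{Y{\left(w{\left(14,-15 \right)},853 \right)} + \frac{1}{-310086 + 763079}} = \frac{1}{\left(1710 + 3 \left(-1 - 15\right)\right) + \frac{1}{-310086 + 763079}} = \frac{1}{\left(1710 + 3 \left(-16\right)\right) + \frac{1}{452993}} = \frac{1}{\left(1710 - 48\right) + \frac{1}{452993}} = \frac{1}{1662 + \frac{1}{452993}} = \frac{1}{\frac{752874367}{452993}} = \frac{452993}{752874367}$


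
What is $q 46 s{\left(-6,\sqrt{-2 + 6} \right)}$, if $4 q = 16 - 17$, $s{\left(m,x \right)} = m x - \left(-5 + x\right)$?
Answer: $\frac{207}{2} \approx 103.5$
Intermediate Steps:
$s{\left(m,x \right)} = 5 - x + m x$
$q = - \frac{1}{4}$ ($q = \frac{16 - 17}{4} = \frac{1}{4} \left(-1\right) = - \frac{1}{4} \approx -0.25$)
$q 46 s{\left(-6,\sqrt{-2 + 6} \right)} = \left(- \frac{1}{4}\right) 46 \left(5 - \sqrt{-2 + 6} - 6 \sqrt{-2 + 6}\right) = - \frac{23 \left(5 - \sqrt{4} - 6 \sqrt{4}\right)}{2} = - \frac{23 \left(5 - 2 - 12\right)}{2} = \left(- \frac{23}{2}\right) \left(-9\right) = \frac{207}{2}$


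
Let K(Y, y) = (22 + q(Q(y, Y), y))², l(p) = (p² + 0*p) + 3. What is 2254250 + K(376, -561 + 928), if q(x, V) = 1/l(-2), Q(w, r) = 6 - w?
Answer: 110482275/49 ≈ 2.2547e+6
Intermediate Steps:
l(p) = 3 + p² (l(p) = (p² + 0) + 3 = p² + 3 = 3 + p²)
q(x, V) = ⅐ (q(x, V) = 1/(3 + (-2)²) = 1/(3 + 4) = 1/7 = ⅐)
K(Y, y) = 24025/49 (K(Y, y) = (22 + ⅐)² = (155/7)² = 24025/49)
2254250 + K(376, -561 + 928) = 2254250 + 24025/49 = 110482275/49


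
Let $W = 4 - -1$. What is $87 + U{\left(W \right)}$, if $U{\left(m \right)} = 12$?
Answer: $99$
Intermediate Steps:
$W = 5$ ($W = 4 + 1 = 5$)
$87 + U{\left(W \right)} = 87 + 12 = 99$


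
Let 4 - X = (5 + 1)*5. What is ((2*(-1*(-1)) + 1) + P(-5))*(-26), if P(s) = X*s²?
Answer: 16822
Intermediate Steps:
X = -26 (X = 4 - (5 + 1)*5 = 4 - 6*5 = 4 - 1*30 = 4 - 30 = -26)
P(s) = -26*s²
((2*(-1*(-1)) + 1) + P(-5))*(-26) = ((2*(-1*(-1)) + 1) - 26*(-5)²)*(-26) = ((2*1 + 1) - 26*25)*(-26) = ((2 + 1) - 650)*(-26) = (3 - 650)*(-26) = -647*(-26) = 16822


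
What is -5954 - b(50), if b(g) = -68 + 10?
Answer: -5896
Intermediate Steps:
b(g) = -58
-5954 - b(50) = -5954 - 1*(-58) = -5954 + 58 = -5896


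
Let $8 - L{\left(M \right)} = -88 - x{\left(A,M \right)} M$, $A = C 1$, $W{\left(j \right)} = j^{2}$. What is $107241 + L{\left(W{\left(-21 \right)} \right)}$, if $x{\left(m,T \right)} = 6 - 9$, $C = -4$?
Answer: $106014$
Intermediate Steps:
$A = -4$ ($A = \left(-4\right) 1 = -4$)
$x{\left(m,T \right)} = -3$ ($x{\left(m,T \right)} = 6 - 9 = -3$)
$L{\left(M \right)} = 96 - 3 M$ ($L{\left(M \right)} = 8 - \left(-88 - - 3 M\right) = 8 - \left(-88 + 3 M\right) = 96 - 3 M$)
$107241 + L{\left(W{\left(-21 \right)} \right)} = 107241 + \left(96 - 3 \left(-21\right)^{2}\right) = 107241 + \left(96 - 1323\right) = 107241 - 1227 = 106014$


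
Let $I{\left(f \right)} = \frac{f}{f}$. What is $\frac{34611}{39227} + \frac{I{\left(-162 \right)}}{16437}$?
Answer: $\frac{568940234}{644774199} \approx 0.88239$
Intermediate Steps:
$I{\left(f \right)} = 1$
$\frac{34611}{39227} + \frac{I{\left(-162 \right)}}{16437} = \frac{34611}{39227} + 1 \cdot \frac{1}{16437} = 34611 \cdot \frac{1}{39227} + 1 \cdot \frac{1}{16437} = \frac{34611}{39227} + \frac{1}{16437} = \frac{568940234}{644774199}$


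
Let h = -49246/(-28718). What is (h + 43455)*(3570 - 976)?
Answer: 1618642946992/14359 ≈ 1.1273e+8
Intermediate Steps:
h = 24623/14359 (h = -49246*(-1/28718) = 24623/14359 ≈ 1.7148)
(h + 43455)*(3570 - 976) = (24623/14359 + 43455)*(3570 - 976) = (623994968/14359)*2594 = 1618642946992/14359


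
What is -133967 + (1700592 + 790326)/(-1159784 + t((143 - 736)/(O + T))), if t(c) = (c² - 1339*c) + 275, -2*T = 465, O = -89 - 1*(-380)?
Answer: -2101347994411531/15685309787 ≈ -1.3397e+5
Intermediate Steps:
O = 291 (O = -89 + 380 = 291)
T = -465/2 (T = -½*465 = -465/2 ≈ -232.50)
t(c) = 275 + c² - 1339*c
-133967 + (1700592 + 790326)/(-1159784 + t((143 - 736)/(O + T))) = -133967 + (1700592 + 790326)/(-1159784 + (275 + ((143 - 736)/(291 - 465/2))² - 1339*(143 - 736)/(291 - 465/2))) = -133967 + 2490918/(-1159784 + (275 + (-593/117/2)² - (-794027)/117/2)) = -133967 + 2490918/(-1159784 + (275 + (-593*2/117)² - (-794027)*2/117)) = -133967 + 2490918/(-1159784 + (275 + (-1186/117)² - 1339*(-1186/117))) = -133967 + 2490918/(-1159784 + (275 + 1406596/13689 + 122158/9)) = -133967 + 2490918/(-1159784 + 190973389/13689) = -133967 + 2490918/(-15685309787/13689) = -133967 + 2490918*(-13689/15685309787) = -133967 - 34098176502/15685309787 = -2101347994411531/15685309787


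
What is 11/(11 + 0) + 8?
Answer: 9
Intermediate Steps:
11/(11 + 0) + 8 = 11/11 + 8 = 11*(1/11) + 8 = 1 + 8 = 9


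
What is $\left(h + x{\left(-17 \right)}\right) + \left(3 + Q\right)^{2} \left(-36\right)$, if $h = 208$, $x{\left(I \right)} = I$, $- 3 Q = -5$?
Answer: $-593$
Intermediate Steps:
$Q = \frac{5}{3}$ ($Q = \left(- \frac{1}{3}\right) \left(-5\right) = \frac{5}{3} \approx 1.6667$)
$\left(h + x{\left(-17 \right)}\right) + \left(3 + Q\right)^{2} \left(-36\right) = \left(208 - 17\right) + \left(3 + \frac{5}{3}\right)^{2} \left(-36\right) = 191 + \left(\frac{14}{3}\right)^{2} \left(-36\right) = 191 + \frac{196}{9} \left(-36\right) = 191 - 784 = -593$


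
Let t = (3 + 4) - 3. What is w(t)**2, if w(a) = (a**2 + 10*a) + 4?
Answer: 3600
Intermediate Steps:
t = 4 (t = 7 - 3 = 4)
w(a) = 4 + a**2 + 10*a
w(t)**2 = (4 + 4**2 + 10*4)**2 = (4 + 16 + 40)**2 = 60**2 = 3600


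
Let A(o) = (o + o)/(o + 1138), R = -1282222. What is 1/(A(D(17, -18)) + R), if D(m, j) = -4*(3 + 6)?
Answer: -551/706504358 ≈ -7.7990e-7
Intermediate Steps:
D(m, j) = -36 (D(m, j) = -4*9 = -36)
A(o) = 2*o/(1138 + o) (A(o) = (2*o)/(1138 + o) = 2*o/(1138 + o))
1/(A(D(17, -18)) + R) = 1/(2*(-36)/(1138 - 36) - 1282222) = 1/(2*(-36)/1102 - 1282222) = 1/(2*(-36)*(1/1102) - 1282222) = 1/(-36/551 - 1282222) = 1/(-706504358/551) = -551/706504358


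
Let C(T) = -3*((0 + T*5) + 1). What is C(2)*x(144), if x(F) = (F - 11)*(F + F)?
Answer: -1264032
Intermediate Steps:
x(F) = 2*F*(-11 + F) (x(F) = (-11 + F)*(2*F) = 2*F*(-11 + F))
C(T) = -3 - 15*T (C(T) = -3*((0 + 5*T) + 1) = -3*(5*T + 1) = -3*(1 + 5*T) = -3 - 15*T)
C(2)*x(144) = (-3 - 15*2)*(2*144*(-11 + 144)) = (-3 - 30)*(2*144*133) = -33*38304 = -1264032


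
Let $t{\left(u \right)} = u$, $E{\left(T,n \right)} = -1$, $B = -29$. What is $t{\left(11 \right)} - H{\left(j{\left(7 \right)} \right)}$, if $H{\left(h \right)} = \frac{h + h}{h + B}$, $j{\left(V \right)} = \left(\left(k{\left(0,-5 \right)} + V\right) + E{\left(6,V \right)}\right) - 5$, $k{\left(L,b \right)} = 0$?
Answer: $\frac{155}{14} \approx 11.071$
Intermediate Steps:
$j{\left(V \right)} = -6 + V$ ($j{\left(V \right)} = \left(\left(0 + V\right) - 1\right) - 5 = \left(V - 1\right) - 5 = \left(-1 + V\right) - 5 = -6 + V$)
$H{\left(h \right)} = \frac{2 h}{-29 + h}$ ($H{\left(h \right)} = \frac{h + h}{h - 29} = \frac{2 h}{-29 + h}$)
$t{\left(11 \right)} - H{\left(j{\left(7 \right)} \right)} = 11 - \frac{2 \left(-6 + 7\right)}{-29 + \left(-6 + 7\right)} = 11 - 2 \cdot 1 \frac{1}{-29 + 1} = 11 - 2 \cdot 1 \frac{1}{-28} = 11 - 2 \cdot 1 \left(- \frac{1}{28}\right) = 11 - - \frac{1}{14} = 11 + \frac{1}{14} = \frac{155}{14}$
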